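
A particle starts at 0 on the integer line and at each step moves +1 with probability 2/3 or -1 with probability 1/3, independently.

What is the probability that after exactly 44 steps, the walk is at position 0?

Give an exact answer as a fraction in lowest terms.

To be at 0 after 44 steps: need exactly 22 steps of +1 and 22 of -1.
Number of such sequences: C(44,22) = 2104098963720
Each has probability (2/3)^22 · (1/3)^22 = 4194304/984770902183611232881
P = 2104098963720 · 4194304/984770902183611232881 = 2941743566642216960/328256967394537077627

Answer: 2941743566642216960/328256967394537077627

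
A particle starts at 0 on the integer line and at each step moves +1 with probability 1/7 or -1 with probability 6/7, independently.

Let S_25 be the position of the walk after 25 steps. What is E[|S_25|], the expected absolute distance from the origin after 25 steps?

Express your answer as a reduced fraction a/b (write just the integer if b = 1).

Answer: 488728338078025489075/27368747340080916343

Derivation:
S_25 takes values m ≡ 1 (mod 2) with |m| ≤ 25; P(S_25=m) = C(25,(25+m)/2) · (1/7)^((25+m)/2) · (6/7)^((25-m)/2).
Distribution: P(S=-25)=28430288029929701376/1341068619663964900807, P(S=-23)=118459533458040422400/1341068619663964900807, P(S=-21)=236919066916080844800/1341068619663964900807, P(S=-19)=302729918837214412800/1341068619663964900807, P(S=-17)=277502425600779878400/1341068619663964900807, P(S=-15)=27750242560077987840/191581231380566414401, P(S=-13)=15416801422265548800/191581231380566414401, P(S=-11)=48819871170507571200/1341068619663964900807, P(S=-9)=18307451688940339200/1341068619663964900807, P(S=-7)=5763457013184921600/1341068619663964900807, P(S=-5)=1536921870182645760/1341068619663964900807, P(S=-3)=349300425041510400/1341068619663964900807, P(S=-1)=9702789584486400/191581231380566414401, P(S=1)=1617131597414400/191581231380566414401, P(S=3)=1617131597414400/1341068619663964900807, P(S=5)=197649417461760/1341068619663964900807, P(S=7)=20588480985600/1341068619663964900807, P(S=9)=1816630675200/1341068619663964900807, P(S=11)=134565235200/1341068619663964900807, P(S=13)=1180396800/191581231380566414401, P(S=15)=59019840/191581231380566414401, P(S=17)=16394400/1341068619663964900807, P(S=19)=496800/1341068619663964900807, P(S=21)=10800/1341068619663964900807, P(S=23)=150/1341068619663964900807, P(S=25)=1/1341068619663964900807
E[|S_25|] = Σ_m |m|·P(S_25=m) = 488728338078025489075/27368747340080916343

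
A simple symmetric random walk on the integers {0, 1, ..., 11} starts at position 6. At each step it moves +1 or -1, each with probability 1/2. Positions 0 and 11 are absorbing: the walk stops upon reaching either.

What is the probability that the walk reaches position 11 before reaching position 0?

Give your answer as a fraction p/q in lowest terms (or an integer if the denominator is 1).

Symmetric walk (p = 1/2): the harmonic-function argument gives P(hit 11 before 0 | start at 6) = a/N.
P = 6/11 = 6/11

Answer: 6/11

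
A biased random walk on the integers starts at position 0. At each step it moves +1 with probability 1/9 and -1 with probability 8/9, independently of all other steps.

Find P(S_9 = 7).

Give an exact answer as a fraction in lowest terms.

Answer: 8/43046721

Derivation:
To reach position 7 after 9 steps: need 8 steps of +1 and 1 step of -1.
Number of such sequences: C(9,8) = 9
Each has probability (1/9)^8 · (8/9)^1 = 8/387420489
P = 9 · 8/387420489 = 8/43046721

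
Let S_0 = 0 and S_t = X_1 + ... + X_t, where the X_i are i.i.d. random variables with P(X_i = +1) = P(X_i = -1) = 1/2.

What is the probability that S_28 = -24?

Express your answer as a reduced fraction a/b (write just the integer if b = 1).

To reach position -24 after 28 steps: need 2 steps of +1 and 26 of -1.
Favorable paths: C(28,2) = 378
Total paths: 2^28 = 268435456
P = 378/268435456 = 189/134217728

Answer: 189/134217728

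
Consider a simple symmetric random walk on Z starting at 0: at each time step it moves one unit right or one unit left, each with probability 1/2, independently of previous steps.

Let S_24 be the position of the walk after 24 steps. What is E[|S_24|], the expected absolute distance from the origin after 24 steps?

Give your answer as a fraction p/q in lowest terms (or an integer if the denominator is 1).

S_24 takes values m ≡ 0 (mod 2) with |m| ≤ 24; P(S_24=m) = C(24,(24+m)/2)/2^24.
Total paths: 2^24 = 16777216
Distribution: P(S=-24)=1/16777216, P(S=-22)=24/16777216, P(S=-20)=276/16777216, P(S=-18)=2024/16777216, P(S=-16)=10626/16777216, P(S=-14)=42504/16777216, P(S=-12)=134596/16777216, P(S=-10)=346104/16777216, P(S=-8)=735471/16777216, P(S=-6)=1307504/16777216, P(S=-4)=1961256/16777216, P(S=-2)=2496144/16777216, P(S=0)=2704156/16777216, P(S=2)=2496144/16777216, P(S=4)=1961256/16777216, P(S=6)=1307504/16777216, P(S=8)=735471/16777216, P(S=10)=346104/16777216, P(S=12)=134596/16777216, P(S=14)=42504/16777216, P(S=16)=10626/16777216, P(S=18)=2024/16777216, P(S=20)=276/16777216, P(S=22)=24/16777216, P(S=24)=1/16777216
E[|S_24|] = Σ_m |m|·P(S_24=m) = 64899744/16777216 = 2028117/524288

Answer: 2028117/524288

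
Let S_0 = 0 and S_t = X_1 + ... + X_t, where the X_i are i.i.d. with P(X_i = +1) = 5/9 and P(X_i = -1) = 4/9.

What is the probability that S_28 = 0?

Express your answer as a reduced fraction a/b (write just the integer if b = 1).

To be at 0 after 28 steps: need exactly 14 steps of +1 and 14 of -1.
Number of such sequences: C(28,14) = 40116600
Each has probability (5/9)^14 · (4/9)^14 = 1638400000000000000/523347633027360537213511521
P = 40116600 · 1638400000000000000/523347633027360537213511521 = 2434334720000000000000000/19383245667680019896796723

Answer: 2434334720000000000000000/19383245667680019896796723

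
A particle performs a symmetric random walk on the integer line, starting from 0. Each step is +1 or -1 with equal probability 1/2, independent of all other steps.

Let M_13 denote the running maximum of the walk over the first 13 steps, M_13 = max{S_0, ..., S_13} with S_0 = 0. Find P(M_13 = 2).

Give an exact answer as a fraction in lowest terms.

Answer: 1287/8192

Derivation:
Let M_13 = max(S_0,...,S_13). Use the reflection principle: for j ≥ 1, #{paths with M_13 ≥ j} = #{S_13 ≥ j} + #{S_13 ≥ j+1}.
By reflection, #{M_13 ≥ 2} = #{S_13 ≥ 2} + #{S_13 ≥ 3} = 2380 + 2380 = 4760.
#{M_13 ≥ 3} = #{S_13 ≥ 3} + #{S_13 ≥ 4} = 2380 + 1093 = 3473.
#{M_13 = 2} = 4760 - 3473 = 1287.
P(M_13 = 2) = 1287/8192 = 1287/8192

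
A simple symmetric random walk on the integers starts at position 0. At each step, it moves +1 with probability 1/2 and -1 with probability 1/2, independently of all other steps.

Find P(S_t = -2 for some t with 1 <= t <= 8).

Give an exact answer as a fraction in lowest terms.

Answer: 65/128

Derivation:
Count via complement. Let g(t,s) = #length-t paths at position s with S_1..S_t all ≠ -2.
g(t,s) = g(t-1,s-1) + g(t-1,s+1) for s ≠ -2; g(t,-2) = 0.
t=0: g(0,0)=1
t=1: g(1,-1)=1 g(1,1)=1
t=2: g(2,0)=2 g(2,2)=1
t=3: g(3,-1)=2 g(3,1)=3 g(3,3)=1
t=4: g(4,0)=5 g(4,2)=4 g(4,4)=1
t=5: g(5,-1)=5 g(5,1)=9 g(5,3)=5 g(5,5)=1
t=6: g(6,0)=14 g(6,2)=14 g(6,4)=6 g(6,6)=1
t=7: g(7,-1)=14 g(7,1)=28 g(7,3)=20 g(7,5)=7 g(7,7)=1
t=8: g(8,0)=42 g(8,2)=48 g(8,4)=27 g(8,6)=8 g(8,8)=1
Paths never hitting -2: Σ_s g(8,s) = 126
Paths hitting -2: 2^8 - 126 = 130
P = 130/256 = 65/128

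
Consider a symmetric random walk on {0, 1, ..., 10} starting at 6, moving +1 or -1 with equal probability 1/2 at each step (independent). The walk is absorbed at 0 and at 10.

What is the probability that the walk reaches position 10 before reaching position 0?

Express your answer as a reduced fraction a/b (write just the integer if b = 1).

Answer: 3/5

Derivation:
Symmetric walk (p = 1/2): the harmonic-function argument gives P(hit 10 before 0 | start at 6) = a/N.
P = 6/10 = 3/5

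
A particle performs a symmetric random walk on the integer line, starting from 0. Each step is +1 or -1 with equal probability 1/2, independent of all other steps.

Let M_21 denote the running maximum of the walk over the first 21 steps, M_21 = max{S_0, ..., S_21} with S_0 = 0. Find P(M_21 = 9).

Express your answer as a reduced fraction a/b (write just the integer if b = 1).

Answer: 6783/262144

Derivation:
Let M_21 = max(S_0,...,S_21). Use the reflection principle: for j ≥ 1, #{paths with M_21 ≥ j} = #{S_21 ≥ j} + #{S_21 ≥ j+1}.
By reflection, #{M_21 ≥ 9} = #{S_21 ≥ 9} + #{S_21 ≥ 10} = 82160 + 27896 = 110056.
#{M_21 ≥ 10} = #{S_21 ≥ 10} + #{S_21 ≥ 11} = 27896 + 27896 = 55792.
#{M_21 = 9} = 110056 - 55792 = 54264.
P(M_21 = 9) = 54264/2097152 = 6783/262144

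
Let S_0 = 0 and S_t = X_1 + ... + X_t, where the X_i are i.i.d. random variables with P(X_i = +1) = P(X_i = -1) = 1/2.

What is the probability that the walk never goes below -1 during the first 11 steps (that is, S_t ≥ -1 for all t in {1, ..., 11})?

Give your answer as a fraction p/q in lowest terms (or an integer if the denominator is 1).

Answer: 231/512

Derivation:
Let f(t,s) = #length-t paths at position s with S_1..S_t all ≥ -1.
f(t,s) = f(t-1,s-1) + f(t-1,s+1) for s ≥ -1; f(t,s) = 0 for s < -1.
t=0: f(0,0)=1
t=1: f(1,-1)=1 f(1,1)=1
t=2: f(2,0)=2 f(2,2)=1
t=3: f(3,-1)=2 f(3,1)=3 f(3,3)=1
t=4: f(4,0)=5 f(4,2)=4 f(4,4)=1
t=5: f(5,-1)=5 f(5,1)=9 f(5,3)=5 f(5,5)=1
t=6: f(6,0)=14 f(6,2)=14 f(6,4)=6 f(6,6)=1
t=7: f(7,-1)=14 f(7,1)=28 f(7,3)=20 f(7,5)=7 f(7,7)=1
t=8: f(8,0)=42 f(8,2)=48 f(8,4)=27 f(8,6)=8 f(8,8)=1
t=9: f(9,-1)=42 f(9,1)=90 f(9,3)=75 f(9,5)=35 f(9,7)=9 f(9,9)=1
t=10: f(10,0)=132 f(10,2)=165 f(10,4)=110 f(10,6)=44 f(10,8)=10 f(10,10)=1
t=11: f(11,-1)=132 f(11,1)=297 f(11,3)=275 f(11,5)=154 f(11,7)=54 f(11,9)=11 f(11,11)=1
Σ_s f(11,s) = 924
P = 924/2048 = 231/512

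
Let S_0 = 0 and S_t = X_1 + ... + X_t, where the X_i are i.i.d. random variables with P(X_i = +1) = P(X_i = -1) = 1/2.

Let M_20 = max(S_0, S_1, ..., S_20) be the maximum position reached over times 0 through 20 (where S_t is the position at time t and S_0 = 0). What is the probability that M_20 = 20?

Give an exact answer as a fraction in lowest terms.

Let M_20 = max(S_0,...,S_20). Use the reflection principle: for j ≥ 1, #{paths with M_20 ≥ j} = #{S_20 ≥ j} + #{S_20 ≥ j+1}.
By reflection, #{M_20 ≥ 20} = #{S_20 ≥ 20} + #{S_20 ≥ 21} = 1 + 0 = 1.
#{M_20 ≥ 21} = #{S_20 ≥ 21} + #{S_20 ≥ 22} = 0 + 0 = 0.
#{M_20 = 20} = 1 - 0 = 1.
P(M_20 = 20) = 1/1048576 = 1/1048576

Answer: 1/1048576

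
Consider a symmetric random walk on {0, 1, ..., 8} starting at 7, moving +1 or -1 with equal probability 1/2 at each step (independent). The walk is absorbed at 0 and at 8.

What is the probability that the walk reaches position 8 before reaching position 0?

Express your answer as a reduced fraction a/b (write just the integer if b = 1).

Symmetric walk (p = 1/2): the harmonic-function argument gives P(hit 8 before 0 | start at 7) = a/N.
P = 7/8 = 7/8

Answer: 7/8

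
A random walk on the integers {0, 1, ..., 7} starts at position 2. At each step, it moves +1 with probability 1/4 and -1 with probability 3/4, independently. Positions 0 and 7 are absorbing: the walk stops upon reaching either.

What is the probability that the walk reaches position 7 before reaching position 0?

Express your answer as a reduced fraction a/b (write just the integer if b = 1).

Biased walk: p = 1/4, q = 3/4, r = q/p = 3
Gambler's ruin: P(hit 7 before 0 | start at 2) = (1 - r^a)/(1 - r^N)
r^2 = 9; r^7 = 2187
P = (1 - 9) / (1 - 2187) = -8 / -2186 = 4/1093

Answer: 4/1093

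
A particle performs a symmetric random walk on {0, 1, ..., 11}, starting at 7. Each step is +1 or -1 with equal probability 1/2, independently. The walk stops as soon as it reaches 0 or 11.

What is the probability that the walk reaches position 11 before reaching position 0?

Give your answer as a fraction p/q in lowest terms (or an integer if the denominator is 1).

Answer: 7/11

Derivation:
Symmetric walk (p = 1/2): the harmonic-function argument gives P(hit 11 before 0 | start at 7) = a/N.
P = 7/11 = 7/11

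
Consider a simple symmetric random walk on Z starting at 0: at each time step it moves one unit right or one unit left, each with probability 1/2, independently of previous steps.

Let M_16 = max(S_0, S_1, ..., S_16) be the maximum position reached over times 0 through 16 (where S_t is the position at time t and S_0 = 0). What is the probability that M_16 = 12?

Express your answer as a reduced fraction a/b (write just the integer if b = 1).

Let M_16 = max(S_0,...,S_16). Use the reflection principle: for j ≥ 1, #{paths with M_16 ≥ j} = #{S_16 ≥ j} + #{S_16 ≥ j+1}.
By reflection, #{M_16 ≥ 12} = #{S_16 ≥ 12} + #{S_16 ≥ 13} = 137 + 17 = 154.
#{M_16 ≥ 13} = #{S_16 ≥ 13} + #{S_16 ≥ 14} = 17 + 17 = 34.
#{M_16 = 12} = 154 - 34 = 120.
P(M_16 = 12) = 120/65536 = 15/8192

Answer: 15/8192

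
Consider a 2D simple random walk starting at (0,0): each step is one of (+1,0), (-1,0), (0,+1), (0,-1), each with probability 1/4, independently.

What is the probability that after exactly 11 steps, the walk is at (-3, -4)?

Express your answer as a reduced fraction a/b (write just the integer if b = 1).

Answer: 12705/2097152

Derivation:
Let h be the number of horizontal steps (so 11-h are vertical). To end at (-3,-4) need (h-3)/2 right-steps and ((11-h)-4)/2 up-steps.
Sum over h with 3 ≤ h ≤ 7, h ≡ 1 (mod 2), 11-h ≡ 0 (mod 2):
h=3: C(11,3)·C(3,0)·C(8,2) = 165·1·28 = 4620
h=5: C(11,5)·C(5,1)·C(6,1) = 462·5·6 = 13860
h=7: C(11,7)·C(7,2)·C(4,0) = 330·21·1 = 6930
Total favorable: 25410
Total paths: 4^11 = 4194304
P = 25410/4194304 = 12705/2097152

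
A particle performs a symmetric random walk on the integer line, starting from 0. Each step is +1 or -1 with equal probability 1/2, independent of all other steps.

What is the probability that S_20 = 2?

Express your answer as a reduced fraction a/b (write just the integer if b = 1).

Answer: 20995/131072

Derivation:
To reach position 2 after 20 steps: need 11 steps of +1 and 9 of -1.
Favorable paths: C(20,11) = 167960
Total paths: 2^20 = 1048576
P = 167960/1048576 = 20995/131072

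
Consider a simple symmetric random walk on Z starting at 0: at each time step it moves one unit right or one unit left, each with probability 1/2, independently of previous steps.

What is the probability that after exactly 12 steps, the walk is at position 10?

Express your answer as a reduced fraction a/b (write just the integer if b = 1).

To reach position 10 after 12 steps: need 11 steps of +1 and 1 of -1.
Favorable paths: C(12,11) = 12
Total paths: 2^12 = 4096
P = 12/4096 = 3/1024

Answer: 3/1024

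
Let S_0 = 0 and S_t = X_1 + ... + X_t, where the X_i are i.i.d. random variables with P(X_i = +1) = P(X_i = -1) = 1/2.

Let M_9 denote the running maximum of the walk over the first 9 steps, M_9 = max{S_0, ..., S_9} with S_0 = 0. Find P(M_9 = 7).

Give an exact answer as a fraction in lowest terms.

Answer: 9/512

Derivation:
Let M_9 = max(S_0,...,S_9). Use the reflection principle: for j ≥ 1, #{paths with M_9 ≥ j} = #{S_9 ≥ j} + #{S_9 ≥ j+1}.
By reflection, #{M_9 ≥ 7} = #{S_9 ≥ 7} + #{S_9 ≥ 8} = 10 + 1 = 11.
#{M_9 ≥ 8} = #{S_9 ≥ 8} + #{S_9 ≥ 9} = 1 + 1 = 2.
#{M_9 = 7} = 11 - 2 = 9.
P(M_9 = 7) = 9/512 = 9/512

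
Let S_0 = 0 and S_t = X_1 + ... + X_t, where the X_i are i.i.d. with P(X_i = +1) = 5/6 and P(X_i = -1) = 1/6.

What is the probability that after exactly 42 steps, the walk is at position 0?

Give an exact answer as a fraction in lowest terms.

Answer: 10694223134517669677734375/20051241808265601101758268964864

Derivation:
To be at 0 after 42 steps: need exactly 21 steps of +1 and 21 of -1.
Number of such sequences: C(42,21) = 538257874440
Each has probability (5/6)^21 · (1/6)^21 = 476837158203125/481229803398374426442198455156736
P = 538257874440 · 476837158203125/481229803398374426442198455156736 = 10694223134517669677734375/20051241808265601101758268964864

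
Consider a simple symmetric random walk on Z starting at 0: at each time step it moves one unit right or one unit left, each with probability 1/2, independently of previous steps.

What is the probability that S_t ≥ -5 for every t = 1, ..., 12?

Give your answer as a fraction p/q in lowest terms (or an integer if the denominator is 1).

Let f(t,s) = #length-t paths at position s with S_1..S_t all ≥ -5.
f(t,s) = f(t-1,s-1) + f(t-1,s+1) for s ≥ -5; f(t,s) = 0 for s < -5.
t=0: f(0,0)=1
t=1: f(1,-1)=1 f(1,1)=1
t=2: f(2,-2)=1 f(2,0)=2 f(2,2)=1
t=3: f(3,-3)=1 f(3,-1)=3 f(3,1)=3 f(3,3)=1
t=4: f(4,-4)=1 f(4,-2)=4 f(4,0)=6 f(4,2)=4 f(4,4)=1
t=5: f(5,-5)=1 f(5,-3)=5 f(5,-1)=10 f(5,1)=10 f(5,3)=5 f(5,5)=1
t=6: f(6,-4)=6 f(6,-2)=15 f(6,0)=20 f(6,2)=15 f(6,4)=6 f(6,6)=1
t=7: f(7,-5)=6 f(7,-3)=21 f(7,-1)=35 f(7,1)=35 f(7,3)=21 f(7,5)=7 f(7,7)=1
t=8: f(8,-4)=27 f(8,-2)=56 f(8,0)=70 f(8,2)=56 f(8,4)=28 f(8,6)=8 f(8,8)=1
t=9: f(9,-5)=27 f(9,-3)=83 f(9,-1)=126 f(9,1)=126 f(9,3)=84 f(9,5)=36 f(9,7)=9 f(9,9)=1
t=10: f(10,-4)=110 f(10,-2)=209 f(10,0)=252 f(10,2)=210 f(10,4)=120 f(10,6)=45 f(10,8)=10 f(10,10)=1
t=11: f(11,-5)=110 f(11,-3)=319 f(11,-1)=461 f(11,1)=462 f(11,3)=330 f(11,5)=165 f(11,7)=55 f(11,9)=11 f(11,11)=1
t=12: f(12,-4)=429 f(12,-2)=780 f(12,0)=923 f(12,2)=792 f(12,4)=495 f(12,6)=220 f(12,8)=66 f(12,10)=12 f(12,12)=1
Σ_s f(12,s) = 3718
P = 3718/4096 = 1859/2048

Answer: 1859/2048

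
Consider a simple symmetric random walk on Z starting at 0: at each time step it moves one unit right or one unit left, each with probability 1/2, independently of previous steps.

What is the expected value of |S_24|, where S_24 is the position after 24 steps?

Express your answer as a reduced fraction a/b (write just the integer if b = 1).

Answer: 2028117/524288

Derivation:
S_24 takes values m ≡ 0 (mod 2) with |m| ≤ 24; P(S_24=m) = C(24,(24+m)/2)/2^24.
Total paths: 2^24 = 16777216
Distribution: P(S=-24)=1/16777216, P(S=-22)=24/16777216, P(S=-20)=276/16777216, P(S=-18)=2024/16777216, P(S=-16)=10626/16777216, P(S=-14)=42504/16777216, P(S=-12)=134596/16777216, P(S=-10)=346104/16777216, P(S=-8)=735471/16777216, P(S=-6)=1307504/16777216, P(S=-4)=1961256/16777216, P(S=-2)=2496144/16777216, P(S=0)=2704156/16777216, P(S=2)=2496144/16777216, P(S=4)=1961256/16777216, P(S=6)=1307504/16777216, P(S=8)=735471/16777216, P(S=10)=346104/16777216, P(S=12)=134596/16777216, P(S=14)=42504/16777216, P(S=16)=10626/16777216, P(S=18)=2024/16777216, P(S=20)=276/16777216, P(S=22)=24/16777216, P(S=24)=1/16777216
E[|S_24|] = Σ_m |m|·P(S_24=m) = 64899744/16777216 = 2028117/524288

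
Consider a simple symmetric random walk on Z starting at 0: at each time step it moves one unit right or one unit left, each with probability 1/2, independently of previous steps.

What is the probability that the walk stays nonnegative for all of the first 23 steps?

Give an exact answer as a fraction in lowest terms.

Answer: 676039/4194304

Derivation:
Let f(t,s) = #length-t paths at position s with S_1..S_t all ≥ 0.
f(t,s) = f(t-1,s-1) + f(t-1,s+1) for s ≥ 0; f(t,s) = 0 for s < 0.
t=0: f(0,0)=1
t=1: f(1,1)=1
t=2: f(2,0)=1 f(2,2)=1
t=3: f(3,1)=2 f(3,3)=1
t=4: f(4,0)=2 f(4,2)=3 f(4,4)=1
t=5: f(5,1)=5 f(5,3)=4 f(5,5)=1
t=6: f(6,0)=5 f(6,2)=9 f(6,4)=5 f(6,6)=1
t=7: f(7,1)=14 f(7,3)=14 f(7,5)=6 f(7,7)=1
t=8: f(8,0)=14 f(8,2)=28 f(8,4)=20 f(8,6)=7 f(8,8)=1
t=9: f(9,1)=42 f(9,3)=48 f(9,5)=27 f(9,7)=8 f(9,9)=1
t=10: f(10,0)=42 f(10,2)=90 f(10,4)=75 f(10,6)=35 f(10,8)=9 f(10,10)=1
t=11: f(11,1)=132 f(11,3)=165 f(11,5)=110 f(11,7)=44 f(11,9)=10 f(11,11)=1
t=12: f(12,0)=132 f(12,2)=297 f(12,4)=275 f(12,6)=154 f(12,8)=54 f(12,10)=11 f(12,12)=1
t=13: f(13,1)=429 f(13,3)=572 f(13,5)=429 f(13,7)=208 f(13,9)=65 f(13,11)=12 f(13,13)=1
t=14: f(14,0)=429 f(14,2)=1001 f(14,4)=1001 f(14,6)=637 f(14,8)=273 f(14,10)=77 f(14,12)=13 f(14,14)=1
t=15: f(15,1)=1430 f(15,3)=2002 f(15,5)=1638 f(15,7)=910 f(15,9)=350 f(15,11)=90 f(15,13)=14 f(15,15)=1
t=16: f(16,0)=1430 f(16,2)=3432 f(16,4)=3640 f(16,6)=2548 f(16,8)=1260 f(16,10)=440 f(16,12)=104 f(16,14)=15 f(16,16)=1
t=17: f(17,1)=4862 f(17,3)=7072 f(17,5)=6188 f(17,7)=3808 f(17,9)=1700 f(17,11)=544 f(17,13)=119 f(17,15)=16 f(17,17)=1
t=18: f(18,0)=4862 f(18,2)=11934 f(18,4)=13260 f(18,6)=9996 f(18,8)=5508 f(18,10)=2244 f(18,12)=663 f(18,14)=135 f(18,16)=17 f(18,18)=1
t=19: f(19,1)=16796 f(19,3)=25194 f(19,5)=23256 f(19,7)=15504 f(19,9)=7752 f(19,11)=2907 f(19,13)=798 f(19,15)=152 f(19,17)=18 f(19,19)=1
t=20: f(20,0)=16796 f(20,2)=41990 f(20,4)=48450 f(20,6)=38760 f(20,8)=23256 f(20,10)=10659 f(20,12)=3705 f(20,14)=950 f(20,16)=170 f(20,18)=19 f(20,20)=1
t=21: f(21,1)=58786 f(21,3)=90440 f(21,5)=87210 f(21,7)=62016 f(21,9)=33915 f(21,11)=14364 f(21,13)=4655 f(21,15)=1120 f(21,17)=189 f(21,19)=20 f(21,21)=1
t=22: f(22,0)=58786 f(22,2)=149226 f(22,4)=177650 f(22,6)=149226 f(22,8)=95931 f(22,10)=48279 f(22,12)=19019 f(22,14)=5775 f(22,16)=1309 f(22,18)=209 f(22,20)=21 f(22,22)=1
t=23: f(23,1)=208012 f(23,3)=326876 f(23,5)=326876 f(23,7)=245157 f(23,9)=144210 f(23,11)=67298 f(23,13)=24794 f(23,15)=7084 f(23,17)=1518 f(23,19)=230 f(23,21)=22 f(23,23)=1
Σ_s f(23,s) = 1352078
P = 1352078/8388608 = 676039/4194304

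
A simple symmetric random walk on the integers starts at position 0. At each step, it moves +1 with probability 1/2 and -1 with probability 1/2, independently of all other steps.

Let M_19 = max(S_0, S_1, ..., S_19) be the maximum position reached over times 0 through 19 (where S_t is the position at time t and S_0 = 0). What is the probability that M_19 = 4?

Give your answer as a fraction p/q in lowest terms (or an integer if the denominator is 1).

Answer: 12597/131072

Derivation:
Let M_19 = max(S_0,...,S_19). Use the reflection principle: for j ≥ 1, #{paths with M_19 ≥ j} = #{S_19 ≥ j} + #{S_19 ≥ j+1}.
By reflection, #{M_19 ≥ 4} = #{S_19 ≥ 4} + #{S_19 ≥ 5} = 94184 + 94184 = 188368.
#{M_19 ≥ 5} = #{S_19 ≥ 5} + #{S_19 ≥ 6} = 94184 + 43796 = 137980.
#{M_19 = 4} = 188368 - 137980 = 50388.
P(M_19 = 4) = 50388/524288 = 12597/131072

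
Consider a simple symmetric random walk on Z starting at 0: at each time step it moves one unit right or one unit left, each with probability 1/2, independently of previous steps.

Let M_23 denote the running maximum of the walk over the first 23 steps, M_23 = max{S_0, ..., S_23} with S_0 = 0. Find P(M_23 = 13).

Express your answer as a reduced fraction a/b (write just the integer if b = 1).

Let M_23 = max(S_0,...,S_23). Use the reflection principle: for j ≥ 1, #{paths with M_23 ≥ j} = #{S_23 ≥ j} + #{S_23 ≥ j+1}.
By reflection, #{M_23 ≥ 13} = #{S_23 ≥ 13} + #{S_23 ≥ 14} = 44552 + 10903 = 55455.
#{M_23 ≥ 14} = #{S_23 ≥ 14} + #{S_23 ≥ 15} = 10903 + 10903 = 21806.
#{M_23 = 13} = 55455 - 21806 = 33649.
P(M_23 = 13) = 33649/8388608 = 33649/8388608

Answer: 33649/8388608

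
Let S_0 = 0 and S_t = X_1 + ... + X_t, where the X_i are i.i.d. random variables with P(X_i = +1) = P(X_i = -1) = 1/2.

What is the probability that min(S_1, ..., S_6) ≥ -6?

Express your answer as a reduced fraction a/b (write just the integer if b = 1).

Answer: 1

Derivation:
Let f(t,s) = #length-t paths at position s with S_1..S_t all ≥ -6.
f(t,s) = f(t-1,s-1) + f(t-1,s+1) for s ≥ -6; f(t,s) = 0 for s < -6.
t=0: f(0,0)=1
t=1: f(1,-1)=1 f(1,1)=1
t=2: f(2,-2)=1 f(2,0)=2 f(2,2)=1
t=3: f(3,-3)=1 f(3,-1)=3 f(3,1)=3 f(3,3)=1
t=4: f(4,-4)=1 f(4,-2)=4 f(4,0)=6 f(4,2)=4 f(4,4)=1
t=5: f(5,-5)=1 f(5,-3)=5 f(5,-1)=10 f(5,1)=10 f(5,3)=5 f(5,5)=1
t=6: f(6,-6)=1 f(6,-4)=6 f(6,-2)=15 f(6,0)=20 f(6,2)=15 f(6,4)=6 f(6,6)=1
Σ_s f(6,s) = 64
P = 64/64 = 1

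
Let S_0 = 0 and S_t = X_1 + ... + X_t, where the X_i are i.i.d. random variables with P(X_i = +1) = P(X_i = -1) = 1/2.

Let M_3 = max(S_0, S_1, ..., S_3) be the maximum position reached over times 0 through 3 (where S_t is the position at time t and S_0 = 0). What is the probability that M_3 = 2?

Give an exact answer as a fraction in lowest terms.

Answer: 1/8

Derivation:
Let M_3 = max(S_0,...,S_3). Use the reflection principle: for j ≥ 1, #{paths with M_3 ≥ j} = #{S_3 ≥ j} + #{S_3 ≥ j+1}.
By reflection, #{M_3 ≥ 2} = #{S_3 ≥ 2} + #{S_3 ≥ 3} = 1 + 1 = 2.
#{M_3 ≥ 3} = #{S_3 ≥ 3} + #{S_3 ≥ 4} = 1 + 0 = 1.
#{M_3 = 2} = 2 - 1 = 1.
P(M_3 = 2) = 1/8 = 1/8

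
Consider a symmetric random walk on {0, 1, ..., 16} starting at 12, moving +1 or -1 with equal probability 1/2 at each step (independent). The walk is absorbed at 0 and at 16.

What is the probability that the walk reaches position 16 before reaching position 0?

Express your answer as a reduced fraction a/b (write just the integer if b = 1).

Answer: 3/4

Derivation:
Symmetric walk (p = 1/2): the harmonic-function argument gives P(hit 16 before 0 | start at 12) = a/N.
P = 12/16 = 3/4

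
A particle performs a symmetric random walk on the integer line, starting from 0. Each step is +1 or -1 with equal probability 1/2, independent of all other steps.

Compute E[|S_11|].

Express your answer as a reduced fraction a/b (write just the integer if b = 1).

Answer: 693/256

Derivation:
S_11 takes values m ≡ 1 (mod 2) with |m| ≤ 11; P(S_11=m) = C(11,(11+m)/2)/2^11.
Total paths: 2^11 = 2048
Distribution: P(S=-11)=1/2048, P(S=-9)=11/2048, P(S=-7)=55/2048, P(S=-5)=165/2048, P(S=-3)=330/2048, P(S=-1)=462/2048, P(S=1)=462/2048, P(S=3)=330/2048, P(S=5)=165/2048, P(S=7)=55/2048, P(S=9)=11/2048, P(S=11)=1/2048
E[|S_11|] = Σ_m |m|·P(S_11=m) = 5544/2048 = 693/256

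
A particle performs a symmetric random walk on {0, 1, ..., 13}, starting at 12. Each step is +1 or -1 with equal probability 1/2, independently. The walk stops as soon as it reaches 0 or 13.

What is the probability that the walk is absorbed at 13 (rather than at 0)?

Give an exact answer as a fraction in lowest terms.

Symmetric walk (p = 1/2): the harmonic-function argument gives P(hit 13 before 0 | start at 12) = a/N.
P = 12/13 = 12/13

Answer: 12/13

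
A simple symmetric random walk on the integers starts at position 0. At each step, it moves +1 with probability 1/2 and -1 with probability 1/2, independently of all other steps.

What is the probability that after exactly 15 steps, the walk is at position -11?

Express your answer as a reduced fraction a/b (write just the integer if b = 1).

To reach position -11 after 15 steps: need 2 steps of +1 and 13 of -1.
Favorable paths: C(15,2) = 105
Total paths: 2^15 = 32768
P = 105/32768 = 105/32768

Answer: 105/32768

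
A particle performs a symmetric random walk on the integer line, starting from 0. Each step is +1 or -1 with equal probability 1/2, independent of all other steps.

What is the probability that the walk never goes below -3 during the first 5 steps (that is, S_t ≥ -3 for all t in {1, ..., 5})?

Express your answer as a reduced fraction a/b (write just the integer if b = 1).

Answer: 15/16

Derivation:
Let f(t,s) = #length-t paths at position s with S_1..S_t all ≥ -3.
f(t,s) = f(t-1,s-1) + f(t-1,s+1) for s ≥ -3; f(t,s) = 0 for s < -3.
t=0: f(0,0)=1
t=1: f(1,-1)=1 f(1,1)=1
t=2: f(2,-2)=1 f(2,0)=2 f(2,2)=1
t=3: f(3,-3)=1 f(3,-1)=3 f(3,1)=3 f(3,3)=1
t=4: f(4,-2)=4 f(4,0)=6 f(4,2)=4 f(4,4)=1
t=5: f(5,-3)=4 f(5,-1)=10 f(5,1)=10 f(5,3)=5 f(5,5)=1
Σ_s f(5,s) = 30
P = 30/32 = 15/16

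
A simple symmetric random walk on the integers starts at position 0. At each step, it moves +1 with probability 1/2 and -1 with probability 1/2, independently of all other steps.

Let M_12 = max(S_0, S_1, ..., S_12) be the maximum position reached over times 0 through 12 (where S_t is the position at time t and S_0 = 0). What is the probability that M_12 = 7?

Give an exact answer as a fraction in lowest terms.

Answer: 33/2048

Derivation:
Let M_12 = max(S_0,...,S_12). Use the reflection principle: for j ≥ 1, #{paths with M_12 ≥ j} = #{S_12 ≥ j} + #{S_12 ≥ j+1}.
By reflection, #{M_12 ≥ 7} = #{S_12 ≥ 7} + #{S_12 ≥ 8} = 79 + 79 = 158.
#{M_12 ≥ 8} = #{S_12 ≥ 8} + #{S_12 ≥ 9} = 79 + 13 = 92.
#{M_12 = 7} = 158 - 92 = 66.
P(M_12 = 7) = 66/4096 = 33/2048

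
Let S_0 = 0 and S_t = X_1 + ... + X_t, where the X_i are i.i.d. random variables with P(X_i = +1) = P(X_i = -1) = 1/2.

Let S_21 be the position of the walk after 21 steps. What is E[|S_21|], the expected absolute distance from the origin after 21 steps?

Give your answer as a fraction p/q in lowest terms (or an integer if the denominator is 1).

Answer: 969969/262144

Derivation:
S_21 takes values m ≡ 1 (mod 2) with |m| ≤ 21; P(S_21=m) = C(21,(21+m)/2)/2^21.
Total paths: 2^21 = 2097152
Distribution: P(S=-21)=1/2097152, P(S=-19)=21/2097152, P(S=-17)=210/2097152, P(S=-15)=1330/2097152, P(S=-13)=5985/2097152, P(S=-11)=20349/2097152, P(S=-9)=54264/2097152, P(S=-7)=116280/2097152, P(S=-5)=203490/2097152, P(S=-3)=293930/2097152, P(S=-1)=352716/2097152, P(S=1)=352716/2097152, P(S=3)=293930/2097152, P(S=5)=203490/2097152, P(S=7)=116280/2097152, P(S=9)=54264/2097152, P(S=11)=20349/2097152, P(S=13)=5985/2097152, P(S=15)=1330/2097152, P(S=17)=210/2097152, P(S=19)=21/2097152, P(S=21)=1/2097152
E[|S_21|] = Σ_m |m|·P(S_21=m) = 7759752/2097152 = 969969/262144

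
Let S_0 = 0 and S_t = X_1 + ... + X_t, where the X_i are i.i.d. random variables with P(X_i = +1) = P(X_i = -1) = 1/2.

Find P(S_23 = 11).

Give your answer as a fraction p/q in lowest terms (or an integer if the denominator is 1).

To reach position 11 after 23 steps: need 17 steps of +1 and 6 of -1.
Favorable paths: C(23,17) = 100947
Total paths: 2^23 = 8388608
P = 100947/8388608 = 100947/8388608

Answer: 100947/8388608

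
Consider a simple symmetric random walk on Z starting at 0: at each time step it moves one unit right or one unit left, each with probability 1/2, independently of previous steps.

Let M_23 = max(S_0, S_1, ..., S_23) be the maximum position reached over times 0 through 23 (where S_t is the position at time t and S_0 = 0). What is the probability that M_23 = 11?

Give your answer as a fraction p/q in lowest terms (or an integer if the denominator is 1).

Answer: 100947/8388608

Derivation:
Let M_23 = max(S_0,...,S_23). Use the reflection principle: for j ≥ 1, #{paths with M_23 ≥ j} = #{S_23 ≥ j} + #{S_23 ≥ j+1}.
By reflection, #{M_23 ≥ 11} = #{S_23 ≥ 11} + #{S_23 ≥ 12} = 145499 + 44552 = 190051.
#{M_23 ≥ 12} = #{S_23 ≥ 12} + #{S_23 ≥ 13} = 44552 + 44552 = 89104.
#{M_23 = 11} = 190051 - 89104 = 100947.
P(M_23 = 11) = 100947/8388608 = 100947/8388608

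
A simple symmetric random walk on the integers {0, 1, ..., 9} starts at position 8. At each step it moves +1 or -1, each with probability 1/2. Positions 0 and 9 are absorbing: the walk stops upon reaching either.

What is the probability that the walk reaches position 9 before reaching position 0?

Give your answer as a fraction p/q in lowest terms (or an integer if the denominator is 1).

Answer: 8/9

Derivation:
Symmetric walk (p = 1/2): the harmonic-function argument gives P(hit 9 before 0 | start at 8) = a/N.
P = 8/9 = 8/9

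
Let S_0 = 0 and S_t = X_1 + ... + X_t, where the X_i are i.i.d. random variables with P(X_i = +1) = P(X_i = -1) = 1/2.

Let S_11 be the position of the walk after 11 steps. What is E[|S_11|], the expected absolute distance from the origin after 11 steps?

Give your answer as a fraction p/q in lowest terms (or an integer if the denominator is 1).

Answer: 693/256

Derivation:
S_11 takes values m ≡ 1 (mod 2) with |m| ≤ 11; P(S_11=m) = C(11,(11+m)/2)/2^11.
Total paths: 2^11 = 2048
Distribution: P(S=-11)=1/2048, P(S=-9)=11/2048, P(S=-7)=55/2048, P(S=-5)=165/2048, P(S=-3)=330/2048, P(S=-1)=462/2048, P(S=1)=462/2048, P(S=3)=330/2048, P(S=5)=165/2048, P(S=7)=55/2048, P(S=9)=11/2048, P(S=11)=1/2048
E[|S_11|] = Σ_m |m|·P(S_11=m) = 5544/2048 = 693/256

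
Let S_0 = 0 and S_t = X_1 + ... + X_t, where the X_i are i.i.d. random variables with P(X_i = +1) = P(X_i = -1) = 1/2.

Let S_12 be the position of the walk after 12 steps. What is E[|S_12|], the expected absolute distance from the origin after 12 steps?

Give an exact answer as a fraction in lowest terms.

Answer: 693/256

Derivation:
S_12 takes values m ≡ 0 (mod 2) with |m| ≤ 12; P(S_12=m) = C(12,(12+m)/2)/2^12.
Total paths: 2^12 = 4096
Distribution: P(S=-12)=1/4096, P(S=-10)=12/4096, P(S=-8)=66/4096, P(S=-6)=220/4096, P(S=-4)=495/4096, P(S=-2)=792/4096, P(S=0)=924/4096, P(S=2)=792/4096, P(S=4)=495/4096, P(S=6)=220/4096, P(S=8)=66/4096, P(S=10)=12/4096, P(S=12)=1/4096
E[|S_12|] = Σ_m |m|·P(S_12=m) = 11088/4096 = 693/256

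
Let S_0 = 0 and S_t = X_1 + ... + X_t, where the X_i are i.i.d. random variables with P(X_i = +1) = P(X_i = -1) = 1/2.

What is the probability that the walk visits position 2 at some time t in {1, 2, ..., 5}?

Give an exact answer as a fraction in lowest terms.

Answer: 3/8

Derivation:
Count via complement. Let g(t,s) = #length-t paths at position s with S_1..S_t all ≠ 2.
g(t,s) = g(t-1,s-1) + g(t-1,s+1) for s ≠ 2; g(t,2) = 0.
t=0: g(0,0)=1
t=1: g(1,-1)=1 g(1,1)=1
t=2: g(2,-2)=1 g(2,0)=2
t=3: g(3,-3)=1 g(3,-1)=3 g(3,1)=2
t=4: g(4,-4)=1 g(4,-2)=4 g(4,0)=5
t=5: g(5,-5)=1 g(5,-3)=5 g(5,-1)=9 g(5,1)=5
Paths never hitting 2: Σ_s g(5,s) = 20
Paths hitting 2: 2^5 - 20 = 12
P = 12/32 = 3/8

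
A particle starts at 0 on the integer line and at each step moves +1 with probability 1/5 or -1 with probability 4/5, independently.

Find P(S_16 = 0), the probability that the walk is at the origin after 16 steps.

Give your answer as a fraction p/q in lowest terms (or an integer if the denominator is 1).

Answer: 168689664/30517578125

Derivation:
To be at 0 after 16 steps: need exactly 8 steps of +1 and 8 of -1.
Number of such sequences: C(16,8) = 12870
Each has probability (1/5)^8 · (4/5)^8 = 65536/152587890625
P = 12870 · 65536/152587890625 = 168689664/30517578125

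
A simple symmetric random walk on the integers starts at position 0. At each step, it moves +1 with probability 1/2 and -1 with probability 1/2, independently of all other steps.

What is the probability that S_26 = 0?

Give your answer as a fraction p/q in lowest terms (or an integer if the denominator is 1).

To return to 0 after 26 steps: need exactly 13 steps of +1 and 13 of -1.
Favorable paths: C(26,13) = 10400600
Total paths: 2^26 = 67108864
P = 10400600/67108864 = 1300075/8388608

Answer: 1300075/8388608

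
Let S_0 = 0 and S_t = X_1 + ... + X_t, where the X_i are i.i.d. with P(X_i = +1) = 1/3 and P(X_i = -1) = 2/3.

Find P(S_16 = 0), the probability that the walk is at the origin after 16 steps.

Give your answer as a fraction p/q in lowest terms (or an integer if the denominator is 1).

To be at 0 after 16 steps: need exactly 8 steps of +1 and 8 of -1.
Number of such sequences: C(16,8) = 12870
Each has probability (1/3)^8 · (2/3)^8 = 256/43046721
P = 12870 · 256/43046721 = 366080/4782969

Answer: 366080/4782969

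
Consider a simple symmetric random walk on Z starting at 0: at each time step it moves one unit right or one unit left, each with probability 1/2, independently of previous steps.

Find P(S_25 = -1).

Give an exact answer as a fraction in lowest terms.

Answer: 1300075/8388608

Derivation:
To reach position -1 after 25 steps: need 12 steps of +1 and 13 of -1.
Favorable paths: C(25,12) = 5200300
Total paths: 2^25 = 33554432
P = 5200300/33554432 = 1300075/8388608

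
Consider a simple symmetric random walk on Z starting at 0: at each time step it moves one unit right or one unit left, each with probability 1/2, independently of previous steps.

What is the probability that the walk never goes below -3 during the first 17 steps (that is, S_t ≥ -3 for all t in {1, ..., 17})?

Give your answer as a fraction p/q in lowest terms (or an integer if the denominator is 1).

Answer: 21879/32768

Derivation:
Let f(t,s) = #length-t paths at position s with S_1..S_t all ≥ -3.
f(t,s) = f(t-1,s-1) + f(t-1,s+1) for s ≥ -3; f(t,s) = 0 for s < -3.
t=0: f(0,0)=1
t=1: f(1,-1)=1 f(1,1)=1
t=2: f(2,-2)=1 f(2,0)=2 f(2,2)=1
t=3: f(3,-3)=1 f(3,-1)=3 f(3,1)=3 f(3,3)=1
t=4: f(4,-2)=4 f(4,0)=6 f(4,2)=4 f(4,4)=1
t=5: f(5,-3)=4 f(5,-1)=10 f(5,1)=10 f(5,3)=5 f(5,5)=1
t=6: f(6,-2)=14 f(6,0)=20 f(6,2)=15 f(6,4)=6 f(6,6)=1
t=7: f(7,-3)=14 f(7,-1)=34 f(7,1)=35 f(7,3)=21 f(7,5)=7 f(7,7)=1
t=8: f(8,-2)=48 f(8,0)=69 f(8,2)=56 f(8,4)=28 f(8,6)=8 f(8,8)=1
t=9: f(9,-3)=48 f(9,-1)=117 f(9,1)=125 f(9,3)=84 f(9,5)=36 f(9,7)=9 f(9,9)=1
t=10: f(10,-2)=165 f(10,0)=242 f(10,2)=209 f(10,4)=120 f(10,6)=45 f(10,8)=10 f(10,10)=1
t=11: f(11,-3)=165 f(11,-1)=407 f(11,1)=451 f(11,3)=329 f(11,5)=165 f(11,7)=55 f(11,9)=11 f(11,11)=1
t=12: f(12,-2)=572 f(12,0)=858 f(12,2)=780 f(12,4)=494 f(12,6)=220 f(12,8)=66 f(12,10)=12 f(12,12)=1
t=13: f(13,-3)=572 f(13,-1)=1430 f(13,1)=1638 f(13,3)=1274 f(13,5)=714 f(13,7)=286 f(13,9)=78 f(13,11)=13 f(13,13)=1
t=14: f(14,-2)=2002 f(14,0)=3068 f(14,2)=2912 f(14,4)=1988 f(14,6)=1000 f(14,8)=364 f(14,10)=91 f(14,12)=14 f(14,14)=1
t=15: f(15,-3)=2002 f(15,-1)=5070 f(15,1)=5980 f(15,3)=4900 f(15,5)=2988 f(15,7)=1364 f(15,9)=455 f(15,11)=105 f(15,13)=15 f(15,15)=1
t=16: f(16,-2)=7072 f(16,0)=11050 f(16,2)=10880 f(16,4)=7888 f(16,6)=4352 f(16,8)=1819 f(16,10)=560 f(16,12)=120 f(16,14)=16 f(16,16)=1
t=17: f(17,-3)=7072 f(17,-1)=18122 f(17,1)=21930 f(17,3)=18768 f(17,5)=12240 f(17,7)=6171 f(17,9)=2379 f(17,11)=680 f(17,13)=136 f(17,15)=17 f(17,17)=1
Σ_s f(17,s) = 87516
P = 87516/131072 = 21879/32768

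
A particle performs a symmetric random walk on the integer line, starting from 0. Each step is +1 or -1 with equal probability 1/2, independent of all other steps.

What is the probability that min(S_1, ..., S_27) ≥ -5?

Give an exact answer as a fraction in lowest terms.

Let f(t,s) = #length-t paths at position s with S_1..S_t all ≥ -5.
f(t,s) = f(t-1,s-1) + f(t-1,s+1) for s ≥ -5; f(t,s) = 0 for s < -5.
t=0: f(0,0)=1
t=1: f(1,-1)=1 f(1,1)=1
t=2: f(2,-2)=1 f(2,0)=2 f(2,2)=1
t=3: f(3,-3)=1 f(3,-1)=3 f(3,1)=3 f(3,3)=1
t=4: f(4,-4)=1 f(4,-2)=4 f(4,0)=6 f(4,2)=4 f(4,4)=1
t=5: f(5,-5)=1 f(5,-3)=5 f(5,-1)=10 f(5,1)=10 f(5,3)=5 f(5,5)=1
t=6: f(6,-4)=6 f(6,-2)=15 f(6,0)=20 f(6,2)=15 f(6,4)=6 f(6,6)=1
t=7: f(7,-5)=6 f(7,-3)=21 f(7,-1)=35 f(7,1)=35 f(7,3)=21 f(7,5)=7 f(7,7)=1
t=8: f(8,-4)=27 f(8,-2)=56 f(8,0)=70 f(8,2)=56 f(8,4)=28 f(8,6)=8 f(8,8)=1
t=9: f(9,-5)=27 f(9,-3)=83 f(9,-1)=126 f(9,1)=126 f(9,3)=84 f(9,5)=36 f(9,7)=9 f(9,9)=1
t=10: f(10,-4)=110 f(10,-2)=209 f(10,0)=252 f(10,2)=210 f(10,4)=120 f(10,6)=45 f(10,8)=10 f(10,10)=1
t=11: f(11,-5)=110 f(11,-3)=319 f(11,-1)=461 f(11,1)=462 f(11,3)=330 f(11,5)=165 f(11,7)=55 f(11,9)=11 f(11,11)=1
t=12: f(12,-4)=429 f(12,-2)=780 f(12,0)=923 f(12,2)=792 f(12,4)=495 f(12,6)=220 f(12,8)=66 f(12,10)=12 f(12,12)=1
t=13: f(13,-5)=429 f(13,-3)=1209 f(13,-1)=1703 f(13,1)=1715 f(13,3)=1287 f(13,5)=715 f(13,7)=286 f(13,9)=78 f(13,11)=13 f(13,13)=1
t=14: f(14,-4)=1638 f(14,-2)=2912 f(14,0)=3418 f(14,2)=3002 f(14,4)=2002 f(14,6)=1001 f(14,8)=364 f(14,10)=91 f(14,12)=14 f(14,14)=1
t=15: f(15,-5)=1638 f(15,-3)=4550 f(15,-1)=6330 f(15,1)=6420 f(15,3)=5004 f(15,5)=3003 f(15,7)=1365 f(15,9)=455 f(15,11)=105 f(15,13)=15 f(15,15)=1
t=16: f(16,-4)=6188 f(16,-2)=10880 f(16,0)=12750 f(16,2)=11424 f(16,4)=8007 f(16,6)=4368 f(16,8)=1820 f(16,10)=560 f(16,12)=120 f(16,14)=16 f(16,16)=1
t=17: f(17,-5)=6188 f(17,-3)=17068 f(17,-1)=23630 f(17,1)=24174 f(17,3)=19431 f(17,5)=12375 f(17,7)=6188 f(17,9)=2380 f(17,11)=680 f(17,13)=136 f(17,15)=17 f(17,17)=1
t=18: f(18,-4)=23256 f(18,-2)=40698 f(18,0)=47804 f(18,2)=43605 f(18,4)=31806 f(18,6)=18563 f(18,8)=8568 f(18,10)=3060 f(18,12)=816 f(18,14)=153 f(18,16)=18 f(18,18)=1
t=19: f(19,-5)=23256 f(19,-3)=63954 f(19,-1)=88502 f(19,1)=91409 f(19,3)=75411 f(19,5)=50369 f(19,7)=27131 f(19,9)=11628 f(19,11)=3876 f(19,13)=969 f(19,15)=171 f(19,17)=19 f(19,19)=1
t=20: f(20,-4)=87210 f(20,-2)=152456 f(20,0)=179911 f(20,2)=166820 f(20,4)=125780 f(20,6)=77500 f(20,8)=38759 f(20,10)=15504 f(20,12)=4845 f(20,14)=1140 f(20,16)=190 f(20,18)=20 f(20,20)=1
t=21: f(21,-5)=87210 f(21,-3)=239666 f(21,-1)=332367 f(21,1)=346731 f(21,3)=292600 f(21,5)=203280 f(21,7)=116259 f(21,9)=54263 f(21,11)=20349 f(21,13)=5985 f(21,15)=1330 f(21,17)=210 f(21,19)=21 f(21,21)=1
t=22: f(22,-4)=326876 f(22,-2)=572033 f(22,0)=679098 f(22,2)=639331 f(22,4)=495880 f(22,6)=319539 f(22,8)=170522 f(22,10)=74612 f(22,12)=26334 f(22,14)=7315 f(22,16)=1540 f(22,18)=231 f(22,20)=22 f(22,22)=1
t=23: f(23,-5)=326876 f(23,-3)=898909 f(23,-1)=1251131 f(23,1)=1318429 f(23,3)=1135211 f(23,5)=815419 f(23,7)=490061 f(23,9)=245134 f(23,11)=100946 f(23,13)=33649 f(23,15)=8855 f(23,17)=1771 f(23,19)=253 f(23,21)=23 f(23,23)=1
t=24: f(24,-4)=1225785 f(24,-2)=2150040 f(24,0)=2569560 f(24,2)=2453640 f(24,4)=1950630 f(24,6)=1305480 f(24,8)=735195 f(24,10)=346080 f(24,12)=134595 f(24,14)=42504 f(24,16)=10626 f(24,18)=2024 f(24,20)=276 f(24,22)=24 f(24,24)=1
t=25: f(25,-5)=1225785 f(25,-3)=3375825 f(25,-1)=4719600 f(25,1)=5023200 f(25,3)=4404270 f(25,5)=3256110 f(25,7)=2040675 f(25,9)=1081275 f(25,11)=480675 f(25,13)=177099 f(25,15)=53130 f(25,17)=12650 f(25,19)=2300 f(25,21)=300 f(25,23)=25 f(25,25)=1
t=26: f(26,-4)=4601610 f(26,-2)=8095425 f(26,0)=9742800 f(26,2)=9427470 f(26,4)=7660380 f(26,6)=5296785 f(26,8)=3121950 f(26,10)=1561950 f(26,12)=657774 f(26,14)=230229 f(26,16)=65780 f(26,18)=14950 f(26,20)=2600 f(26,22)=325 f(26,24)=26 f(26,26)=1
t=27: f(27,-5)=4601610 f(27,-3)=12697035 f(27,-1)=17838225 f(27,1)=19170270 f(27,3)=17087850 f(27,5)=12957165 f(27,7)=8418735 f(27,9)=4683900 f(27,11)=2219724 f(27,13)=888003 f(27,15)=296009 f(27,17)=80730 f(27,19)=17550 f(27,21)=2925 f(27,23)=351 f(27,25)=27 f(27,27)=1
Σ_s f(27,s) = 100960110
P = 100960110/134217728 = 50480055/67108864

Answer: 50480055/67108864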